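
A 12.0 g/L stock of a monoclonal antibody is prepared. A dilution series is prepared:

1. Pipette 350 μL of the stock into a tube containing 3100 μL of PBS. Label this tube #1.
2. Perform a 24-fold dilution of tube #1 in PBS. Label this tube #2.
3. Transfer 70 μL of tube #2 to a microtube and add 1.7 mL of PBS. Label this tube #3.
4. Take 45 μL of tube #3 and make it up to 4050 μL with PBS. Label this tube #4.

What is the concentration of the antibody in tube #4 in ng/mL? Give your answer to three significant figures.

Step 1: 350 μL + 3100 μL = 3450 μL total → factor 3450/350 = 9.8571
Step 2: 24-fold → factor 24
Step 3: 70 μL + 1.7 mL = 1770 μL total → factor 1770/70 = 25.286
Step 4: 45 μL brought to 4050 μL → factor 4050/45 = 90
Overall dilution factor = 9.8571 × 24 × 25.286 × 90 = 5.3837 × 10^5
Final = 12.0 g/L / 5.3837 × 10^5 = 2.229 × 10^-5 g/L = 22.3 ng/mL

22.3 ng/mL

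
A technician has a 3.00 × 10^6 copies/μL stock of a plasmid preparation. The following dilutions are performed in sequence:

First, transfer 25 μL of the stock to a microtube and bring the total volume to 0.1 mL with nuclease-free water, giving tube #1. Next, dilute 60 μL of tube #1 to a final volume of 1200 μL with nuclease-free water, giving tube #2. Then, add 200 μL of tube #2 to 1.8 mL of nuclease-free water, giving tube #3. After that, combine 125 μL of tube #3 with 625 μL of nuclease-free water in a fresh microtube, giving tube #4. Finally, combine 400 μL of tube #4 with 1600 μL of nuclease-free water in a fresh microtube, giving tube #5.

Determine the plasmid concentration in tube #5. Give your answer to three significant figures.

125 copies/μL

Step 1: 25 μL brought to 0.1 mL → factor 100/25 = 4
Step 2: 60 μL brought to 1200 μL → factor 1200/60 = 20
Step 3: 200 μL + 1.8 mL = 2000 μL total → factor 2000/200 = 10
Step 4: 125 μL + 625 μL = 750 μL total → factor 750/125 = 6
Step 5: 400 μL + 1600 μL = 2000 μL total → factor 2000/400 = 5
Overall dilution factor = 4 × 20 × 10 × 6 × 5 = 24000
Final = 3.00 × 10^6 copies/μL / 24000 = 125 copies/μL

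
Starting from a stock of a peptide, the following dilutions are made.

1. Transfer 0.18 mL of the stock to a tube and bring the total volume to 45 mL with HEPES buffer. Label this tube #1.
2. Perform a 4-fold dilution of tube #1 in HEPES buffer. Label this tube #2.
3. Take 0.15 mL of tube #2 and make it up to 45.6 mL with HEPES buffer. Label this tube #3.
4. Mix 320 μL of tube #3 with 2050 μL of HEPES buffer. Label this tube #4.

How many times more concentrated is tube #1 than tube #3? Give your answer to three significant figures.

Step 1: 0.18 mL brought to 45 mL → factor 45/0.18 = 250
Step 2: 4-fold → factor 4
Step 3: 0.15 mL brought to 45.6 mL → factor 45.6/0.15 = 304
Dilution factor to tube #1 = 250; to tube #3 = 3.04 × 10^5
[tube #1]/[tube #3] = (factor to tube #3)/(factor to tube #1) = 3.04 × 10^5/250 = 1.22 × 10^3

1.22 × 10^3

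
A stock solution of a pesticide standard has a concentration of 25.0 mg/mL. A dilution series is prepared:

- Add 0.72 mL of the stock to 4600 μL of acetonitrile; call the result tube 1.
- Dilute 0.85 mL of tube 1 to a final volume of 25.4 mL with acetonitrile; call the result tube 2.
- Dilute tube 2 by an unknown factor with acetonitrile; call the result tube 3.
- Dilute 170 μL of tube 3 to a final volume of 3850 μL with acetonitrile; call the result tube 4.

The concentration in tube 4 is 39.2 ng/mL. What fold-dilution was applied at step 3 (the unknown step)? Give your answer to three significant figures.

128-fold

Step 1: 0.72 mL + 4600 μL = 5.32 mL total → factor 5.32/0.72 = 7.3889
Step 2: 0.85 mL brought to 25.4 mL → factor 25.4/0.85 = 29.882
Step 3: unknown factor x
Step 4: 170 μL brought to 3850 μL → factor 3850/170 = 22.647
Product of known-step factors = 5000.4
Overall factor = 25.0 mg/mL / (39.2 ng/mL) = 6.3776 × 10^5
x = 6.3776 × 10^5 / 5000.4 = 128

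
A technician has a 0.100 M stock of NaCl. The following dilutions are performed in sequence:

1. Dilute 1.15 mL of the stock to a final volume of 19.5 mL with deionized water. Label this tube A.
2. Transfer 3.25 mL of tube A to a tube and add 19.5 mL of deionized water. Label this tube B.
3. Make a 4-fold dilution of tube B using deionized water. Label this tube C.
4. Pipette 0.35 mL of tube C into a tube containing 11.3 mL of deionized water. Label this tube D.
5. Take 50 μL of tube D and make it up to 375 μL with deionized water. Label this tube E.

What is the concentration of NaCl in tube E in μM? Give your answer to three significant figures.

0.844 μM

Step 1: 1.15 mL brought to 19.5 mL → factor 19.5/1.15 = 16.957
Step 2: 3.25 mL + 19.5 mL = 22.75 mL total → factor 22.75/3.25 = 7
Step 3: 4-fold → factor 4
Step 4: 0.35 mL + 11.3 mL = 11.65 mL total → factor 11.65/0.35 = 33.286
Step 5: 50 μL brought to 375 μL → factor 375/50 = 7.5
Overall dilution factor = 16.957 × 7 × 4 × 33.286 × 7.5 = 1.1853 × 10^5
Final = 0.100 M / 1.1853 × 10^5 = 8.437 × 10^-7 M = 0.844 μM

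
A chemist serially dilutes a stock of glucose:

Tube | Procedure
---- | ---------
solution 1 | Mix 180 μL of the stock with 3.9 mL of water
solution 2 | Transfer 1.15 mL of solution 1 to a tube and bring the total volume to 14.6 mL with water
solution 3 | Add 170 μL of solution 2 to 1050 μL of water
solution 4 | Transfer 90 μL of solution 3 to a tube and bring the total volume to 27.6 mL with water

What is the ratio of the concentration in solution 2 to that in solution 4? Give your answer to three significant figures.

Step 1: 180 μL + 3.9 mL = 4080 μL total → factor 4080/180 = 22.667
Step 2: 1.15 mL brought to 14.6 mL → factor 14.6/1.15 = 12.696
Step 3: 170 μL + 1050 μL = 1220 μL total → factor 1220/170 = 7.1765
Step 4: 90 μL brought to 27.6 mL → factor 27600/90 = 306.67
Dilution factor to solution 2 = 287.77; to solution 4 = 6.3332 × 10^5
[solution 2]/[solution 4] = (factor to solution 4)/(factor to solution 2) = 6.3332 × 10^5/287.77 = 2.20 × 10^3

2.20 × 10^3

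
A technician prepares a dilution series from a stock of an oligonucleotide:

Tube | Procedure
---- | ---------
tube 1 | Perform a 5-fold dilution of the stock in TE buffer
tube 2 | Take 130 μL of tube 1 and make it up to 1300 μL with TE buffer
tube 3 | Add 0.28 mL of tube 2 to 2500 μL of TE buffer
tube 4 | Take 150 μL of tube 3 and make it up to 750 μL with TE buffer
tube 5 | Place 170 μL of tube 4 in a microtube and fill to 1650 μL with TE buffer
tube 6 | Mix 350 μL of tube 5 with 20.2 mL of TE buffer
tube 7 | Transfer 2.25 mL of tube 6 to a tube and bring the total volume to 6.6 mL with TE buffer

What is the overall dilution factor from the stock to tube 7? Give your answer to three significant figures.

Step 1: 5-fold → factor 5
Step 2: 130 μL brought to 1300 μL → factor 1300/130 = 10
Step 3: 0.28 mL + 2500 μL = 2.78 mL total → factor 2.78/0.28 = 9.9286
Step 4: 150 μL brought to 750 μL → factor 750/150 = 5
Step 5: 170 μL brought to 1650 μL → factor 1650/170 = 9.7059
Step 6: 350 μL + 20.2 mL = 20550 μL total → factor 20550/350 = 58.714
Step 7: 2.25 mL brought to 6.6 mL → factor 6.6/2.25 = 2.9333
Overall dilution factor = 5 × 10 × 9.9286 × 5 × 9.7059 × 58.714 × 2.9333 = 4.1492 × 10^6

4.15 × 10^6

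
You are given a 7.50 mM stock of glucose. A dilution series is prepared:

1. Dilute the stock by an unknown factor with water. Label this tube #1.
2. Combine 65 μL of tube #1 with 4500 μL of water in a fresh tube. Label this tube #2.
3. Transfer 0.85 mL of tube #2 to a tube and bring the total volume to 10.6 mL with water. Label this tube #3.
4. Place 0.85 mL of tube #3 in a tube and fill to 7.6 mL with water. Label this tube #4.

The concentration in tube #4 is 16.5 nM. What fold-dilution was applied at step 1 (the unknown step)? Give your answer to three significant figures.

Step 1: unknown factor x
Step 2: 65 μL + 4500 μL = 4565 μL total → factor 4565/65 = 70.231
Step 3: 0.85 mL brought to 10.6 mL → factor 10.6/0.85 = 12.471
Step 4: 0.85 mL brought to 7.6 mL → factor 7.6/0.85 = 8.9412
Product of known-step factors = 7830.9
Overall factor = 7.50 mM / (16.5 nM) = 4.5455 × 10^5
x = 4.5455 × 10^5 / 7830.9 = 58.0

58.0-fold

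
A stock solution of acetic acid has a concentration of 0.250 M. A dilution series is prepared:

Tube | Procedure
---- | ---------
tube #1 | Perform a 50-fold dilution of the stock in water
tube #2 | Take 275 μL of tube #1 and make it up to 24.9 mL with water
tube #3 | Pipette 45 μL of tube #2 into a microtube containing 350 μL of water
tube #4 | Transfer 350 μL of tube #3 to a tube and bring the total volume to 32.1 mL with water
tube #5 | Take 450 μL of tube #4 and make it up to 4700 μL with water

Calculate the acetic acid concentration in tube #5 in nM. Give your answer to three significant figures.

Step 1: 50-fold → factor 50
Step 2: 275 μL brought to 24.9 mL → factor 24900/275 = 90.545
Step 3: 45 μL + 350 μL = 395 μL total → factor 395/45 = 8.7778
Step 4: 350 μL brought to 32.1 mL → factor 32100/350 = 91.714
Step 5: 450 μL brought to 4700 μL → factor 4700/450 = 10.444
Dilution factor through tube #5 = 50 × 90.545 × 8.7778 × 91.714 × 10.444 = 3.8067 × 10^7
[tube #5] = 0.250 M / 3.8067 × 10^7 = 6.567 × 10^-9 M = 6.57 nM

6.57 nM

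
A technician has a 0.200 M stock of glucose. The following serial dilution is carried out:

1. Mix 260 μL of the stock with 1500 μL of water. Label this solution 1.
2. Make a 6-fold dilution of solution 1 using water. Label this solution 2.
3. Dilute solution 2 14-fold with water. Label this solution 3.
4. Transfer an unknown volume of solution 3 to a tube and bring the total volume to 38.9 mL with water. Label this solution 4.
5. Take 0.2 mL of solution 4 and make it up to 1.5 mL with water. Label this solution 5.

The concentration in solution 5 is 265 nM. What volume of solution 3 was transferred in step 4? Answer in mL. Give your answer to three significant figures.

Step 1: 260 μL + 1500 μL = 1760 μL total → factor 1760/260 = 6.7692
Step 2: 6-fold → factor 6
Step 3: 14-fold → factor 14
Step 4: v brought to 38.9 mL → factor = 38.9 mL/v
Step 5: 0.2 mL brought to 1.5 mL → factor 1.5/0.2 = 7.5
Product of known-step factors = 4264.6
Overall factor = 0.200 M / (265 nM) = 7.5472 × 10^5
Step-4 factor = 7.5472 × 10^5 / 4264.6 = 176.97
v = 38.9 mL / 176.97 = 0.220 mL

0.220 mL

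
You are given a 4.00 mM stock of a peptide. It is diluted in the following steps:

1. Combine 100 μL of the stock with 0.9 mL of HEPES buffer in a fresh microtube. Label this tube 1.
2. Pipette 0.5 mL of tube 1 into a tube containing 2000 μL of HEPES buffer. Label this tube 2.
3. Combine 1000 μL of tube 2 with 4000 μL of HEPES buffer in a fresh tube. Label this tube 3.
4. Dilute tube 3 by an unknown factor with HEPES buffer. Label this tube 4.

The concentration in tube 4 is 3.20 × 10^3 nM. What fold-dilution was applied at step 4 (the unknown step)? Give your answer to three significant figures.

Step 1: 100 μL + 0.9 mL = 1000 μL total → factor 1000/100 = 10
Step 2: 0.5 mL + 2000 μL = 2.5 mL total → factor 2.5/0.5 = 5
Step 3: 1000 μL + 4000 μL = 5000 μL total → factor 5000/1000 = 5
Step 4: unknown factor x
Product of known-step factors = 250
Overall factor = 4.00 mM / (3.20 × 10^3 nM) = 1250
x = 1250 / 250 = 5.00

5.00-fold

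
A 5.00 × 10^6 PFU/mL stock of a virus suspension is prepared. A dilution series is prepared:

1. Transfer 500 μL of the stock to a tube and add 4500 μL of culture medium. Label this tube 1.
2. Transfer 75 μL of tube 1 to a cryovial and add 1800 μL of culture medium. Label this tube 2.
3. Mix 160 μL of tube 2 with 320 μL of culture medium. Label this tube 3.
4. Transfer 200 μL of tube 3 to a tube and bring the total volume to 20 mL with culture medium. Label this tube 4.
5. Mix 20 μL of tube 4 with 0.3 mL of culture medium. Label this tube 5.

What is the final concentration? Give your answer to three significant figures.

Step 1: 500 μL + 4500 μL = 5000 μL total → factor 5000/500 = 10
Step 2: 75 μL + 1800 μL = 1875 μL total → factor 1875/75 = 25
Step 3: 160 μL + 320 μL = 480 μL total → factor 480/160 = 3
Step 4: 200 μL brought to 20 mL → factor 20000/200 = 100
Step 5: 20 μL + 0.3 mL = 320 μL total → factor 320/20 = 16
Overall dilution factor = 10 × 25 × 3 × 100 × 16 = 1.2 × 10^6
Final = 5.00 × 10^6 PFU/mL / 1.2 × 10^6 = 4.17 PFU/mL

4.17 PFU/mL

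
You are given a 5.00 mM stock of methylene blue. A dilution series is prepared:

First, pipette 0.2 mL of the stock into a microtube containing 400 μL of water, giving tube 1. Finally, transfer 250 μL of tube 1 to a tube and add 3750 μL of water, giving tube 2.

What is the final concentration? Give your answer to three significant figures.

0.104 mM

Step 1: 0.2 mL + 400 μL = 0.6 mL total → factor 0.6/0.2 = 3
Step 2: 250 μL + 3750 μL = 4000 μL total → factor 4000/250 = 16
Overall dilution factor = 3 × 16 = 48
Final = 5.00 mM / 48 = 0.104 mM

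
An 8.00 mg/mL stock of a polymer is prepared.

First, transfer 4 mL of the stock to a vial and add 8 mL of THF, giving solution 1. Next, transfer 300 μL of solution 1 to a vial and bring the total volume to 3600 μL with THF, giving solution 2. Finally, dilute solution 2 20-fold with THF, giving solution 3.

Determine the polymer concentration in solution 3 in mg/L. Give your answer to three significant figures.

11.1 mg/L

Step 1: 4 mL + 8 mL = 12 mL total → factor 12/4 = 3
Step 2: 300 μL brought to 3600 μL → factor 3600/300 = 12
Step 3: 20-fold → factor 20
Overall dilution factor = 3 × 12 × 20 = 720
Final = 8.00 mg/mL / 720 = 0.01111 mg/mL = 11.1 mg/L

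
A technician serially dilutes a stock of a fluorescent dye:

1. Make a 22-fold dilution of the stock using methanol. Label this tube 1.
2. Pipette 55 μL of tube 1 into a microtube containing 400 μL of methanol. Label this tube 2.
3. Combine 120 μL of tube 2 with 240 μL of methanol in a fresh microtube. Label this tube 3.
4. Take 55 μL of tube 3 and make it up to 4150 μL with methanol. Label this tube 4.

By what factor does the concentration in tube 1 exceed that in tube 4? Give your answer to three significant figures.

Step 1: 22-fold → factor 22
Step 2: 55 μL + 400 μL = 455 μL total → factor 455/55 = 8.2727
Step 3: 120 μL + 240 μL = 360 μL total → factor 360/120 = 3
Step 4: 55 μL brought to 4150 μL → factor 4150/55 = 75.455
Dilution factor to tube 1 = 22; to tube 4 = 41198
[tube 1]/[tube 4] = (factor to tube 4)/(factor to tube 1) = 41198/22 = 1.87 × 10^3

1.87 × 10^3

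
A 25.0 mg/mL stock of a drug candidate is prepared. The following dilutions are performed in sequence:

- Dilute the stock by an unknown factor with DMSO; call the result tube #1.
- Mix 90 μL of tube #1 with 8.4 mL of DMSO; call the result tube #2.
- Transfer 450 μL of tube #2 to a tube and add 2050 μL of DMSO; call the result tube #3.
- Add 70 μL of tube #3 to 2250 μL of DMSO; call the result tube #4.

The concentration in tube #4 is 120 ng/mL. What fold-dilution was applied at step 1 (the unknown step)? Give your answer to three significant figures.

Step 1: unknown factor x
Step 2: 90 μL + 8.4 mL = 8490 μL total → factor 8490/90 = 94.333
Step 3: 450 μL + 2050 μL = 2500 μL total → factor 2500/450 = 5.5556
Step 4: 70 μL + 2250 μL = 2320 μL total → factor 2320/70 = 33.143
Product of known-step factors = 17369
Overall factor = 25.0 mg/mL / (120 ng/mL) = 2.0833 × 10^5
x = 2.0833 × 10^5 / 17369 = 12.0

12.0-fold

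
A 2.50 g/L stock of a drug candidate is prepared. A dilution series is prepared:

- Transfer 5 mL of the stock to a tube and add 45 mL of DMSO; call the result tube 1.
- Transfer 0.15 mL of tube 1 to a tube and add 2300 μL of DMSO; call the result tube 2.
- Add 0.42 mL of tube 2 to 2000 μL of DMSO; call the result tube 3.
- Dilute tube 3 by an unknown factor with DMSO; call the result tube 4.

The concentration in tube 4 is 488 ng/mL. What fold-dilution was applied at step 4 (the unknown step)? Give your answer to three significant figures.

Step 1: 5 mL + 45 mL = 50 mL total → factor 50/5 = 10
Step 2: 0.15 mL + 2300 μL = 2.45 mL total → factor 2.45/0.15 = 16.333
Step 3: 0.42 mL + 2000 μL = 2.42 mL total → factor 2.42/0.42 = 5.7619
Step 4: unknown factor x
Product of known-step factors = 941.11
Overall factor = 2.50 g/L / (488 ng/mL) = 5123
x = 5123 / 941.11 = 5.44

5.44-fold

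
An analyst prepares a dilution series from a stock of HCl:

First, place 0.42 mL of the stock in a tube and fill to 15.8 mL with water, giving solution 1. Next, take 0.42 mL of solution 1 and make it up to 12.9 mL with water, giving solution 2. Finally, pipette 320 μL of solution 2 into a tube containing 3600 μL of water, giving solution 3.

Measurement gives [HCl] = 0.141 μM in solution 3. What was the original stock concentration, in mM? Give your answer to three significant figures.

2.00 mM

Step 1: 0.42 mL brought to 15.8 mL → factor 15.8/0.42 = 37.619
Step 2: 0.42 mL brought to 12.9 mL → factor 12.9/0.42 = 30.714
Step 3: 320 μL + 3600 μL = 3920 μL total → factor 3920/320 = 12.25
Overall dilution factor = 37.619 × 30.714 × 12.25 = 14154
Stock = 0.141 μM × 14154 = 1996 μM = 2.00 mM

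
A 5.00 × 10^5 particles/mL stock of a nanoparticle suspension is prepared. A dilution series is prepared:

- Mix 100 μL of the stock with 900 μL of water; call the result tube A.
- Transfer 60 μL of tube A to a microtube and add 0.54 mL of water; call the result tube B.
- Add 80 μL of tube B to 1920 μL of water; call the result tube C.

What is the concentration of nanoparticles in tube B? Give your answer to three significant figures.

5.00 × 10^3 particles/mL

Step 1: 100 μL + 900 μL = 1000 μL total → factor 1000/100 = 10
Step 2: 60 μL + 0.54 mL = 600 μL total → factor 600/60 = 10
Dilution factor through tube B = 10 × 10 = 100
[tube B] = 5.00 × 10^5 particles/mL / 100 = 5.00 × 10^3 particles/mL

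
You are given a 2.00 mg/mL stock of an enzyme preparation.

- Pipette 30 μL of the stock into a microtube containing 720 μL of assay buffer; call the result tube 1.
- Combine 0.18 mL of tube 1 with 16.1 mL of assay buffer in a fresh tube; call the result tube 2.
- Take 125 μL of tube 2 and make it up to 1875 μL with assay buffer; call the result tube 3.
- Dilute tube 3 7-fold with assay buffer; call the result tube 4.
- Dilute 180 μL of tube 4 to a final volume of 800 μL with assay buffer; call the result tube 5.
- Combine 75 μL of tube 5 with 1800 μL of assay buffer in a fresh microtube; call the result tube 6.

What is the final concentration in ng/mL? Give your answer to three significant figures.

0.0758 ng/mL

Step 1: 30 μL + 720 μL = 750 μL total → factor 750/30 = 25
Step 2: 0.18 mL + 16.1 mL = 16.28 mL total → factor 16.28/0.18 = 90.444
Step 3: 125 μL brought to 1875 μL → factor 1875/125 = 15
Step 4: 7-fold → factor 7
Step 5: 180 μL brought to 800 μL → factor 800/180 = 4.4444
Step 6: 75 μL + 1800 μL = 1875 μL total → factor 1875/75 = 25
Overall dilution factor = 25 × 90.444 × 15 × 7 × 4.4444 × 25 = 2.638 × 10^7
Final = 2.00 mg/mL / 2.638 × 10^7 = 7.582 × 10^-8 mg/mL = 0.0758 ng/mL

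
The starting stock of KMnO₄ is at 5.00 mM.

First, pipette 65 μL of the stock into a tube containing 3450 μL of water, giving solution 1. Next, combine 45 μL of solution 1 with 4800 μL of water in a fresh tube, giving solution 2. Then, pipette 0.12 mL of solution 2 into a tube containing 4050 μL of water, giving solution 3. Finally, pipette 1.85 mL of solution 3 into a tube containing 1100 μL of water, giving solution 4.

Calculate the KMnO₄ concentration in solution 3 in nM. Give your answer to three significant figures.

24.7 nM

Step 1: 65 μL + 3450 μL = 3515 μL total → factor 3515/65 = 54.077
Step 2: 45 μL + 4800 μL = 4845 μL total → factor 4845/45 = 107.67
Step 3: 0.12 mL + 4050 μL = 4.17 mL total → factor 4.17/0.12 = 34.75
Dilution factor through solution 3 = 54.077 × 107.67 × 34.75 = 2.0232 × 10^5
[solution 3] = 5.00 mM / 2.0232 × 10^5 = 2.471 × 10^-5 mM = 24.7 nM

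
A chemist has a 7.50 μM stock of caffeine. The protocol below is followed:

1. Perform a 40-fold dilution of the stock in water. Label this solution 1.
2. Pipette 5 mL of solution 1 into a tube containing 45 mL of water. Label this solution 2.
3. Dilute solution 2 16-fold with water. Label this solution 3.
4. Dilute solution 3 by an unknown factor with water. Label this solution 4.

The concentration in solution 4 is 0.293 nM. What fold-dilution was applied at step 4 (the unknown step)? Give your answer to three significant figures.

Step 1: 40-fold → factor 40
Step 2: 5 mL + 45 mL = 50 mL total → factor 50/5 = 10
Step 3: 16-fold → factor 16
Step 4: unknown factor x
Product of known-step factors = 6400
Overall factor = 7.50 μM / (0.293 nM) = 25597
x = 25597 / 6400 = 4.00

4.00-fold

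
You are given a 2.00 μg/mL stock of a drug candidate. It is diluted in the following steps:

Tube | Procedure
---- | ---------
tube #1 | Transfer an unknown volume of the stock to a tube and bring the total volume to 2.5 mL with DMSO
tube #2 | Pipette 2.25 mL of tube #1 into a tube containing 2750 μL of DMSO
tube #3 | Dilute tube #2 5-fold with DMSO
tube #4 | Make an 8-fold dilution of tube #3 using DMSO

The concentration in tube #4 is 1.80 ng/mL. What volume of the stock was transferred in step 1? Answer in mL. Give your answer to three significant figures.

Step 1: v brought to 2.5 mL → factor = 2.5 mL/v
Step 2: 2.25 mL + 2750 μL = 5 mL total → factor 5/2.25 = 2.2222
Step 3: 5-fold → factor 5
Step 4: 8-fold → factor 8
Product of known-step factors = 88.889
Overall factor = 2.00 μg/mL / (1.80 ng/mL) = 1111.1
Step-1 factor = 1111.1 / 88.889 = 12.5
v = 2.5 mL / 12.5 = 0.200 mL

0.200 mL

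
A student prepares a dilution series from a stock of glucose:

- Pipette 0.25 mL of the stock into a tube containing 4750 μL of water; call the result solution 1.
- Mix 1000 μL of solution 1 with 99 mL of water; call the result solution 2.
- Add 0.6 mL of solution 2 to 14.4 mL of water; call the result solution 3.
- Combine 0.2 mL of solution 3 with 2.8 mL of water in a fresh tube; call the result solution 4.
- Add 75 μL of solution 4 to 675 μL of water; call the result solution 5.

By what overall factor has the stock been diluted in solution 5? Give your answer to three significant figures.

7.50 × 10^6

Step 1: 0.25 mL + 4750 μL = 5 mL total → factor 5/0.25 = 20
Step 2: 1000 μL + 99 mL = 1 × 10^5 μL total → factor 1 × 10^5/1000 = 100
Step 3: 0.6 mL + 14.4 mL = 15 mL total → factor 15/0.6 = 25
Step 4: 0.2 mL + 2.8 mL = 3 mL total → factor 3/0.2 = 15
Step 5: 75 μL + 675 μL = 750 μL total → factor 750/75 = 10
Overall dilution factor = 20 × 100 × 25 × 15 × 10 = 7.5 × 10^6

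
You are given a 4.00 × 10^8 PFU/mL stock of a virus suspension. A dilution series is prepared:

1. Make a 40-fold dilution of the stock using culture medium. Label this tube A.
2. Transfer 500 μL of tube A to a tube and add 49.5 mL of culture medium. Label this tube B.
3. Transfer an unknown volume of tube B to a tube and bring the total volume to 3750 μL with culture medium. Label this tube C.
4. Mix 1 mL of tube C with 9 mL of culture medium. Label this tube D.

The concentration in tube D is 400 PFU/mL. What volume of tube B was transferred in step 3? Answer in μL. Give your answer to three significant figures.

150 μL

Step 1: 40-fold → factor 40
Step 2: 500 μL + 49.5 mL = 50000 μL total → factor 50000/500 = 100
Step 3: v brought to 3750 μL → factor = 3750 μL/v
Step 4: 1 mL + 9 mL = 10 mL total → factor 10/1 = 10
Product of known-step factors = 40000
Overall factor = 4.00 × 10^8 PFU/mL / (400 PFU/mL) = 1 × 10^6
Step-3 factor = 1 × 10^6 / 40000 = 25
v = 3750 μL / 25 = 150 μL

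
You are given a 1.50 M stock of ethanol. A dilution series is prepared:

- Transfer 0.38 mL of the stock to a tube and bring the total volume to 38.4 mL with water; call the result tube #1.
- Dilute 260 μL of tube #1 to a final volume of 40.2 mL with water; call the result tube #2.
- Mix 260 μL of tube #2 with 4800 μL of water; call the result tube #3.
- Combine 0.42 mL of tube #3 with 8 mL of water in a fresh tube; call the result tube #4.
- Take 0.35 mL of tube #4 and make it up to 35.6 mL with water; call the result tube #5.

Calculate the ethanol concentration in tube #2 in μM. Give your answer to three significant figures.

96.0 μM

Step 1: 0.38 mL brought to 38.4 mL → factor 38.4/0.38 = 101.05
Step 2: 260 μL brought to 40.2 mL → factor 40200/260 = 154.62
Dilution factor through tube #2 = 101.05 × 154.62 = 15624
[tube #2] = 1.50 M / 15624 = 9.600 × 10^-5 M = 96.0 μM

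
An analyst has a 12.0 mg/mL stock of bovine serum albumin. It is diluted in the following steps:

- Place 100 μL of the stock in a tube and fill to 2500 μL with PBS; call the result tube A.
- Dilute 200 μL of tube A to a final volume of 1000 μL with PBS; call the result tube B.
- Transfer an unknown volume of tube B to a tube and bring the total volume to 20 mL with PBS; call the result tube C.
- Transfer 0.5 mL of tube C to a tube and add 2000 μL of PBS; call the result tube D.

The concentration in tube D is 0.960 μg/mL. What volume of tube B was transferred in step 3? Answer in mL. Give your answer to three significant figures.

Step 1: 100 μL brought to 2500 μL → factor 2500/100 = 25
Step 2: 200 μL brought to 1000 μL → factor 1000/200 = 5
Step 3: v brought to 20 mL → factor = 20 mL/v
Step 4: 0.5 mL + 2000 μL = 2.5 mL total → factor 2.5/0.5 = 5
Product of known-step factors = 625
Overall factor = 12.0 mg/mL / (0.960 μg/mL) = 12500
Step-3 factor = 12500 / 625 = 20
v = 20 mL / 20 = 1.00 mL

1.00 mL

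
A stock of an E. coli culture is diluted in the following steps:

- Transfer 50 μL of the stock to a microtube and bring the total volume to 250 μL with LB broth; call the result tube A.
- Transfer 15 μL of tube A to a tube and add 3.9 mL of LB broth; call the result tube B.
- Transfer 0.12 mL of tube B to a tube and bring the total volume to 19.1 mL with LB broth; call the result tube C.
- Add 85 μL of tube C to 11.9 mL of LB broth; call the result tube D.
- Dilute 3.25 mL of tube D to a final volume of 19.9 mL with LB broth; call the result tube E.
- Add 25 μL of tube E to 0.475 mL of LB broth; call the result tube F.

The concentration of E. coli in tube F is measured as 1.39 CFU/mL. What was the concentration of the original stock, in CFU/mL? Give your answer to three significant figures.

4.99 × 10^9 CFU/mL

Step 1: 50 μL brought to 250 μL → factor 250/50 = 5
Step 2: 15 μL + 3.9 mL = 3915 μL total → factor 3915/15 = 261
Step 3: 0.12 mL brought to 19.1 mL → factor 19.1/0.12 = 159.17
Step 4: 85 μL + 11.9 mL = 11985 μL total → factor 11985/85 = 141
Step 5: 3.25 mL brought to 19.9 mL → factor 19.9/3.25 = 6.1231
Step 6: 25 μL + 0.475 mL = 500 μL total → factor 500/25 = 20
Overall dilution factor = 5 × 261 × 159.17 × 141 × 6.1231 × 20 = 3.5866 × 10^9
Stock = 1.39 CFU/mL × 3.5866 × 10^9 = 4.99 × 10^9 CFU/mL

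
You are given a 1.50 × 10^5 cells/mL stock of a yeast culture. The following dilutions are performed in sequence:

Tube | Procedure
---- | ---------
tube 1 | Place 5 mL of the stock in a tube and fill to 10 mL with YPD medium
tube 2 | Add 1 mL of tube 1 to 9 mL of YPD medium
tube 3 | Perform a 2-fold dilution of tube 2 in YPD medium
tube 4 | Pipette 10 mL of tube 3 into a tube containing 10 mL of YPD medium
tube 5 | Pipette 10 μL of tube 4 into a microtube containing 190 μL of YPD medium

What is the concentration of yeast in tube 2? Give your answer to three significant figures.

7.50 × 10^3 cells/mL

Step 1: 5 mL brought to 10 mL → factor 10/5 = 2
Step 2: 1 mL + 9 mL = 10 mL total → factor 10/1 = 10
Dilution factor through tube 2 = 2 × 10 = 20
[tube 2] = 1.50 × 10^5 cells/mL / 20 = 7.50 × 10^3 cells/mL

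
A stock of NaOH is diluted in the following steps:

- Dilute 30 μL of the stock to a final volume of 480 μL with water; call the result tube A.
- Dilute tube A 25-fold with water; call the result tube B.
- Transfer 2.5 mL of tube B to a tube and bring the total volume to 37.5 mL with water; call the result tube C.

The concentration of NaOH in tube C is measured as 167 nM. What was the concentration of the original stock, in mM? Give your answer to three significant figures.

1.00 mM

Step 1: 30 μL brought to 480 μL → factor 480/30 = 16
Step 2: 25-fold → factor 25
Step 3: 2.5 mL brought to 37.5 mL → factor 37.5/2.5 = 15
Overall dilution factor = 16 × 25 × 15 = 6000
Stock = 167 nM × 6000 = 1.002 × 10^6 nM = 1.00 mM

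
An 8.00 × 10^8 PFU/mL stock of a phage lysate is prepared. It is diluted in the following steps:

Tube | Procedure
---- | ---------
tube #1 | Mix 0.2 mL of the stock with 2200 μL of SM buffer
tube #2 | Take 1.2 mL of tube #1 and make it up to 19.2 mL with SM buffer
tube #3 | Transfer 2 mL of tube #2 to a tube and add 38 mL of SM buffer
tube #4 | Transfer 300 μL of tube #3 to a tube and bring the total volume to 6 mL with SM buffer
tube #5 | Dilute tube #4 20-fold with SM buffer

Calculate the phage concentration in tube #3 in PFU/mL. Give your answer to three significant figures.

2.08 × 10^5 PFU/mL

Step 1: 0.2 mL + 2200 μL = 2.4 mL total → factor 2.4/0.2 = 12
Step 2: 1.2 mL brought to 19.2 mL → factor 19.2/1.2 = 16
Step 3: 2 mL + 38 mL = 40 mL total → factor 40/2 = 20
Dilution factor through tube #3 = 12 × 16 × 20 = 3840
[tube #3] = 8.00 × 10^8 PFU/mL / 3840 = 2.08 × 10^5 PFU/mL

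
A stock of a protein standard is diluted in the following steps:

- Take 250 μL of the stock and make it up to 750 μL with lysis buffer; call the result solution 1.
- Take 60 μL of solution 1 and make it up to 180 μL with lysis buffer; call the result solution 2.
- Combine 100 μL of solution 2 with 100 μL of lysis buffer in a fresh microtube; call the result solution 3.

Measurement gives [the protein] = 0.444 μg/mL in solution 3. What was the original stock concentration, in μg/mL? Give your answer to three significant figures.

7.99 μg/mL

Step 1: 250 μL brought to 750 μL → factor 750/250 = 3
Step 2: 60 μL brought to 180 μL → factor 180/60 = 3
Step 3: 100 μL + 100 μL = 200 μL total → factor 200/100 = 2
Overall dilution factor = 3 × 3 × 2 = 18
Stock = 0.444 μg/mL × 18 = 7.99 μg/mL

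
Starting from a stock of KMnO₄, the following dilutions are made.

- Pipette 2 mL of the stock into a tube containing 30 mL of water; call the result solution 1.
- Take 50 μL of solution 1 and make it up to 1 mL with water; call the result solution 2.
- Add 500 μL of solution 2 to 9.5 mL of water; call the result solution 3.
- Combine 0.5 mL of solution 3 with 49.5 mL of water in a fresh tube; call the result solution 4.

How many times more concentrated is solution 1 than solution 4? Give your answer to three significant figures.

4.00 × 10^4

Step 1: 2 mL + 30 mL = 32 mL total → factor 32/2 = 16
Step 2: 50 μL brought to 1 mL → factor 1000/50 = 20
Step 3: 500 μL + 9.5 mL = 10000 μL total → factor 10000/500 = 20
Step 4: 0.5 mL + 49.5 mL = 50 mL total → factor 50/0.5 = 100
Dilution factor to solution 1 = 16; to solution 4 = 6.4 × 10^5
[solution 1]/[solution 4] = (factor to solution 4)/(factor to solution 1) = 6.4 × 10^5/16 = 4.00 × 10^4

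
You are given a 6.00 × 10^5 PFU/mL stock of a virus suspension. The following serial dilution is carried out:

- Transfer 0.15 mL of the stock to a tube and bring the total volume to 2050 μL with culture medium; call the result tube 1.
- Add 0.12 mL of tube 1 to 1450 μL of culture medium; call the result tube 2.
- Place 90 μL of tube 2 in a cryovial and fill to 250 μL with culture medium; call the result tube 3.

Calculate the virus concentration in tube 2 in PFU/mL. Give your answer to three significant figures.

3.36 × 10^3 PFU/mL

Step 1: 0.15 mL brought to 2050 μL → factor 2.05/0.15 = 13.667
Step 2: 0.12 mL + 1450 μL = 1.57 mL total → factor 1.57/0.12 = 13.083
Dilution factor through tube 2 = 13.667 × 13.083 = 178.81
[tube 2] = 6.00 × 10^5 PFU/mL / 178.81 = 3.36 × 10^3 PFU/mL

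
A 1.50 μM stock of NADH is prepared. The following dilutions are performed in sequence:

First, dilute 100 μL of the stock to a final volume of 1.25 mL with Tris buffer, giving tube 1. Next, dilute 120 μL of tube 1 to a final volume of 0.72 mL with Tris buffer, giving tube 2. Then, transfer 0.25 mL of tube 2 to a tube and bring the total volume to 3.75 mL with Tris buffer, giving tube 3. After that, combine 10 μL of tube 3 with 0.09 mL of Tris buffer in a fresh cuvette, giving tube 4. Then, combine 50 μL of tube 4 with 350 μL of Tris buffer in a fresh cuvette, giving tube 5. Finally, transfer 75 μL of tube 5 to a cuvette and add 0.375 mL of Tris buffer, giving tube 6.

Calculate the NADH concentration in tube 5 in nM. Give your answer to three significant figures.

Step 1: 100 μL brought to 1.25 mL → factor 1250/100 = 12.5
Step 2: 120 μL brought to 0.72 mL → factor 720/120 = 6
Step 3: 0.25 mL brought to 3.75 mL → factor 3.75/0.25 = 15
Step 4: 10 μL + 0.09 mL = 100 μL total → factor 100/10 = 10
Step 5: 50 μL + 350 μL = 400 μL total → factor 400/50 = 8
Dilution factor through tube 5 = 12.5 × 6 × 15 × 10 × 8 = 90000
[tube 5] = 1.50 μM / 90000 = 1.667 × 10^-5 μM = 0.0167 nM

0.0167 nM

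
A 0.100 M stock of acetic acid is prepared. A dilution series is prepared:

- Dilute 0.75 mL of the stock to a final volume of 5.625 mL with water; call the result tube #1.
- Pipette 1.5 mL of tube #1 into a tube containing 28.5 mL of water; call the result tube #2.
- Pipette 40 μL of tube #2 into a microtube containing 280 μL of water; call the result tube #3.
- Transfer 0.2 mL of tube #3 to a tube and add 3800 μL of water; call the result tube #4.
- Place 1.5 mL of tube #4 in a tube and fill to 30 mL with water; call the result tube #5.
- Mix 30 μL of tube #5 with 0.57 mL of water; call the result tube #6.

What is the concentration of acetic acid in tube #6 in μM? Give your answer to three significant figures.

0.0104 μM

Step 1: 0.75 mL brought to 5.625 mL → factor 5.625/0.75 = 7.5
Step 2: 1.5 mL + 28.5 mL = 30 mL total → factor 30/1.5 = 20
Step 3: 40 μL + 280 μL = 320 μL total → factor 320/40 = 8
Step 4: 0.2 mL + 3800 μL = 4 mL total → factor 4/0.2 = 20
Step 5: 1.5 mL brought to 30 mL → factor 30/1.5 = 20
Step 6: 30 μL + 0.57 mL = 600 μL total → factor 600/30 = 20
Overall dilution factor = 7.5 × 20 × 8 × 20 × 20 × 20 = 9.6 × 10^6
Final = 0.100 M / 9.6 × 10^6 = 1.042 × 10^-8 M = 0.0104 μM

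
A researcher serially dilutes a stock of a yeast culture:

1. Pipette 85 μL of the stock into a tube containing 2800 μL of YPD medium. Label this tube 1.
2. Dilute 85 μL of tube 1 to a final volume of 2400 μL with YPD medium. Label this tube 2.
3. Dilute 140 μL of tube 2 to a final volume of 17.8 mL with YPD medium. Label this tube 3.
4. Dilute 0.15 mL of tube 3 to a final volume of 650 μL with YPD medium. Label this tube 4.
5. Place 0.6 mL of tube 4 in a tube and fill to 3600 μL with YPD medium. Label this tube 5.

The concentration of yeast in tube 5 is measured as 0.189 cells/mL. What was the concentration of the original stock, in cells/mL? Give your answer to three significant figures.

5.99 × 10^5 cells/mL

Step 1: 85 μL + 2800 μL = 2885 μL total → factor 2885/85 = 33.941
Step 2: 85 μL brought to 2400 μL → factor 2400/85 = 28.235
Step 3: 140 μL brought to 17.8 mL → factor 17800/140 = 127.14
Step 4: 0.15 mL brought to 650 μL → factor 0.65/0.15 = 4.3333
Step 5: 0.6 mL brought to 3600 μL → factor 3.6/0.6 = 6
Overall dilution factor = 33.941 × 28.235 × 127.14 × 4.3333 × 6 = 3.168 × 10^6
Stock = 0.189 cells/mL × 3.168 × 10^6 = 5.99 × 10^5 cells/mL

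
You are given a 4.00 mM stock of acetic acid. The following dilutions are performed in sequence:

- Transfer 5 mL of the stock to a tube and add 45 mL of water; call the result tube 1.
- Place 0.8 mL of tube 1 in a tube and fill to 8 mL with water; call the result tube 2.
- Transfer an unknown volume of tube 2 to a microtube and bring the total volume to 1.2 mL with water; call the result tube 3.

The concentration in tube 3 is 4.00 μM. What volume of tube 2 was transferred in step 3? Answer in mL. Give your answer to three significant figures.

Step 1: 5 mL + 45 mL = 50 mL total → factor 50/5 = 10
Step 2: 0.8 mL brought to 8 mL → factor 8/0.8 = 10
Step 3: v brought to 1.2 mL → factor = 1.2 mL/v
Product of known-step factors = 100
Overall factor = 4.00 mM / (4.00 μM) = 1000
Step-3 factor = 1000 / 100 = 10
v = 1.2 mL / 10 = 0.120 mL

0.120 mL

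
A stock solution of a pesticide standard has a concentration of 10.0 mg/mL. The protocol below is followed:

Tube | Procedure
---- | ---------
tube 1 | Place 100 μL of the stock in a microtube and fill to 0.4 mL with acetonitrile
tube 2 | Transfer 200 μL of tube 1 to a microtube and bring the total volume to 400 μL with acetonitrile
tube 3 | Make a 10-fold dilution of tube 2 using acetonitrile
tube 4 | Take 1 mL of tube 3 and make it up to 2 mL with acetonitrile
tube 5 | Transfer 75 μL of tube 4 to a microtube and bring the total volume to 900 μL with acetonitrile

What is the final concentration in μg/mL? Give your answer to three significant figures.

Step 1: 100 μL brought to 0.4 mL → factor 400/100 = 4
Step 2: 200 μL brought to 400 μL → factor 400/200 = 2
Step 3: 10-fold → factor 10
Step 4: 1 mL brought to 2 mL → factor 2/1 = 2
Step 5: 75 μL brought to 900 μL → factor 900/75 = 12
Overall dilution factor = 4 × 2 × 10 × 2 × 12 = 1920
Final = 10.0 mg/mL / 1920 = 0.005208 mg/mL = 5.21 μg/mL

5.21 μg/mL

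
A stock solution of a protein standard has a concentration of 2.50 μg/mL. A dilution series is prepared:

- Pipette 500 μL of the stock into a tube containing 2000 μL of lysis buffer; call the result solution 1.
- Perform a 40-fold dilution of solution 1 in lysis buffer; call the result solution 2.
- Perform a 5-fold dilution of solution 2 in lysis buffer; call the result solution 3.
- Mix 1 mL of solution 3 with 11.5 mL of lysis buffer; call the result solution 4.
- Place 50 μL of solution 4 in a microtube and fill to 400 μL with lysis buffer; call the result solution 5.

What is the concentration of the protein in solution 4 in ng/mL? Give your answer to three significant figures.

Step 1: 500 μL + 2000 μL = 2500 μL total → factor 2500/500 = 5
Step 2: 40-fold → factor 40
Step 3: 5-fold → factor 5
Step 4: 1 mL + 11.5 mL = 12.5 mL total → factor 12.5/1 = 12.5
Dilution factor through solution 4 = 5 × 40 × 5 × 12.5 = 12500
[solution 4] = 2.50 μg/mL / 12500 = 0.0002000 μg/mL = 0.200 ng/mL

0.200 ng/mL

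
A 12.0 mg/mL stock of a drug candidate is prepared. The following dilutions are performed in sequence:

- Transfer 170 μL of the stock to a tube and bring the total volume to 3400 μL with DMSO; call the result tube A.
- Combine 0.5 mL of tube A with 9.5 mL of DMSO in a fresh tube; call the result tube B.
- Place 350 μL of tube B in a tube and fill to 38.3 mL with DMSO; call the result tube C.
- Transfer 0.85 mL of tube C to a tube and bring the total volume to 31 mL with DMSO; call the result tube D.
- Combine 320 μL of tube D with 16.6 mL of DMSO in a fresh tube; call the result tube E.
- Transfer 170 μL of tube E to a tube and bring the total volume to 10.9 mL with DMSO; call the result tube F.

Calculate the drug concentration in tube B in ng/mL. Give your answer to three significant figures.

3.00 × 10^4 ng/mL

Step 1: 170 μL brought to 3400 μL → factor 3400/170 = 20
Step 2: 0.5 mL + 9.5 mL = 10 mL total → factor 10/0.5 = 20
Dilution factor through tube B = 20 × 20 = 400
[tube B] = 12.0 mg/mL / 400 = 0.03000 mg/mL = 3.00 × 10^4 ng/mL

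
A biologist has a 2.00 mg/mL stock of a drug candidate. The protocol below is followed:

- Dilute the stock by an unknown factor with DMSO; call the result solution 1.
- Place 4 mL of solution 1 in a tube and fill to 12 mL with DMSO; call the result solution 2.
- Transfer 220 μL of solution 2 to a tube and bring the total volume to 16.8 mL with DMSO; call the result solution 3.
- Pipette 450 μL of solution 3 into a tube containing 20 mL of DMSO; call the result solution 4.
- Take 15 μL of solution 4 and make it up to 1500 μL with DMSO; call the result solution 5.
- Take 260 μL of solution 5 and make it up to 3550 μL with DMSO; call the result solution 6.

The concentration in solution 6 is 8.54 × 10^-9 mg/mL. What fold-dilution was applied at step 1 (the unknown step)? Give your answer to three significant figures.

Step 1: unknown factor x
Step 2: 4 mL brought to 12 mL → factor 12/4 = 3
Step 3: 220 μL brought to 16.8 mL → factor 16800/220 = 76.364
Step 4: 450 μL + 20 mL = 20450 μL total → factor 20450/450 = 45.444
Step 5: 15 μL brought to 1500 μL → factor 1500/15 = 100
Step 6: 260 μL brought to 3550 μL → factor 3550/260 = 13.654
Product of known-step factors = 1.4215 × 10^7
Overall factor = 2.00 mg/mL / (8.54 × 10^-9 mg/mL) = 2.3419 × 10^8
x = 2.3419 × 10^8 / 1.4215 × 10^7 = 16.5

16.5-fold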